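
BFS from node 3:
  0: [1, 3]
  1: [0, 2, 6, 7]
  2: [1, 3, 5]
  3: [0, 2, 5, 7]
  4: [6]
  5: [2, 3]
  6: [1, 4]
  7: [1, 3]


Visit 3, enqueue [0, 2, 5, 7]
Visit 0, enqueue [1]
Visit 2, enqueue []
Visit 5, enqueue []
Visit 7, enqueue []
Visit 1, enqueue [6]
Visit 6, enqueue [4]
Visit 4, enqueue []

BFS order: [3, 0, 2, 5, 7, 1, 6, 4]


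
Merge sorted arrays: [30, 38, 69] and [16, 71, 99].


Take 16 from B
Take 30 from A
Take 38 from A
Take 69 from A

Merged: [16, 30, 38, 69, 71, 99]


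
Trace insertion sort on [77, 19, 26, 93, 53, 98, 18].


Initial: [77, 19, 26, 93, 53, 98, 18]
Insert 19: [19, 77, 26, 93, 53, 98, 18]
Insert 26: [19, 26, 77, 93, 53, 98, 18]
Insert 93: [19, 26, 77, 93, 53, 98, 18]
Insert 53: [19, 26, 53, 77, 93, 98, 18]
Insert 98: [19, 26, 53, 77, 93, 98, 18]
Insert 18: [18, 19, 26, 53, 77, 93, 98]

Sorted: [18, 19, 26, 53, 77, 93, 98]


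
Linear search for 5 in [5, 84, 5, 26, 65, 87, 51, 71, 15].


i=0: 5==5 found!

Found at 0, 1 comps


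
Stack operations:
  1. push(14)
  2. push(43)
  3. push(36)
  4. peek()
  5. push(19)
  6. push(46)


push(14) -> [14]
push(43) -> [14, 43]
push(36) -> [14, 43, 36]
peek()->36
push(19) -> [14, 43, 36, 19]
push(46) -> [14, 43, 36, 19, 46]

Final stack: [14, 43, 36, 19, 46]


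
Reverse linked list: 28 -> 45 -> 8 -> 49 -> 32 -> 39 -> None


Step 1: curr=28, set curr.next=prev(None) | reversed so far: 28
Step 2: curr=45, set curr.next=prev(28) | reversed so far: 45 -> 28
Step 3: curr=8, set curr.next=prev(45) | reversed so far: 8 -> 45 -> 28
Step 4: curr=49, set curr.next=prev(8) | reversed so far: 49 -> 8 -> 45 -> 28
Step 5: curr=32, set curr.next=prev(49) | reversed so far: 32 -> 49 -> 8 -> 45 -> 28
Step 6: curr=39, set curr.next=prev(32) | reversed so far: 39 -> 32 -> 49 -> 8 -> 45 -> 28

39 -> 32 -> 49 -> 8 -> 45 -> 28 -> None


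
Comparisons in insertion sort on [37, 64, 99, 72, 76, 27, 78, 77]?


Algorithm: insertion sort
Input: [37, 64, 99, 72, 76, 27, 78, 77]
Sorted: [27, 37, 64, 72, 76, 77, 78, 99]

16


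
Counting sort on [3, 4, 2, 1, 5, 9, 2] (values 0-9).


Input: [3, 4, 2, 1, 5, 9, 2]
Counts: [0, 1, 2, 1, 1, 1, 0, 0, 0, 1]

Sorted: [1, 2, 2, 3, 4, 5, 9]


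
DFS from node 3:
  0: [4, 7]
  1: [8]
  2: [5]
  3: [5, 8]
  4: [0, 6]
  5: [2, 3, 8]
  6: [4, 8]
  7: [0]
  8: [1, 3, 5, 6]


Visit 3, push [8, 5]
Visit 5, push [8, 2]
Visit 2, push []
Visit 8, push [6, 1]
Visit 1, push []
Visit 6, push [4]
Visit 4, push [0]
Visit 0, push [7]
Visit 7, push []

DFS order: [3, 5, 2, 8, 1, 6, 4, 0, 7]


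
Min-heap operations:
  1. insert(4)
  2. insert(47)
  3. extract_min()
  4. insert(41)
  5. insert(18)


insert(4) -> [4]
insert(47) -> [4, 47]
extract_min()->4, [47]
insert(41) -> [41, 47]
insert(18) -> [18, 47, 41]

Final heap: [18, 47, 41]


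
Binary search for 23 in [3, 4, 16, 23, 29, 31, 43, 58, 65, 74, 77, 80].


Step 1: lo=0, hi=11, mid=5, val=31
Step 2: lo=0, hi=4, mid=2, val=16
Step 3: lo=3, hi=4, mid=3, val=23

Found at index 3


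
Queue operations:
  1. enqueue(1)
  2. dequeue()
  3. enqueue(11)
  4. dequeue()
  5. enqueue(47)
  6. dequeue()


enqueue(1) -> [1]
dequeue()->1, []
enqueue(11) -> [11]
dequeue()->11, []
enqueue(47) -> [47]
dequeue()->47, []

Final queue: []


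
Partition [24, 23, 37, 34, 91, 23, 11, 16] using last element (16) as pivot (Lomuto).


Pivot: 16
  11 <= 16: swap -> [11, 23, 37, 34, 91, 23, 24, 16]
Place pivot at 1: [11, 16, 37, 34, 91, 23, 24, 23]

Partitioned: [11, 16, 37, 34, 91, 23, 24, 23]


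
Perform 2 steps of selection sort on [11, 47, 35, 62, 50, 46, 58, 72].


Initial: [11, 47, 35, 62, 50, 46, 58, 72]
Step 1: min=11 at 0
  Swap: [11, 47, 35, 62, 50, 46, 58, 72]
Step 2: min=35 at 2
  Swap: [11, 35, 47, 62, 50, 46, 58, 72]

After 2 steps: [11, 35, 47, 62, 50, 46, 58, 72]


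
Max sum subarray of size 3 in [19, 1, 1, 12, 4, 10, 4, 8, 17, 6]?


[0:3]: 21
[1:4]: 14
[2:5]: 17
[3:6]: 26
[4:7]: 18
[5:8]: 22
[6:9]: 29
[7:10]: 31

Max: 31 at [7:10]


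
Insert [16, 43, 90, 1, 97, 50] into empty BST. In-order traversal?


Insert 16: root
Insert 43: R from 16
Insert 90: R from 16 -> R from 43
Insert 1: L from 16
Insert 97: R from 16 -> R from 43 -> R from 90
Insert 50: R from 16 -> R from 43 -> L from 90

In-order: [1, 16, 43, 50, 90, 97]


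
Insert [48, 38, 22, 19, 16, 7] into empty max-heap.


Insert 48: [48]
Insert 38: [48, 38]
Insert 22: [48, 38, 22]
Insert 19: [48, 38, 22, 19]
Insert 16: [48, 38, 22, 19, 16]
Insert 7: [48, 38, 22, 19, 16, 7]

Final heap: [48, 38, 22, 19, 16, 7]


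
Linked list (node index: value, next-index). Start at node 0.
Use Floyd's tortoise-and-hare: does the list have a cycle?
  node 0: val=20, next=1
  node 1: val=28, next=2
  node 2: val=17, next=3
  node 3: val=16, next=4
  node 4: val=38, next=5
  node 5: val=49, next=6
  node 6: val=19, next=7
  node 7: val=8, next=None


Floyd's tortoise (slow, +1) and hare (fast, +2):
  init: slow=0, fast=0
  step 1: slow=1, fast=2
  step 2: slow=2, fast=4
  step 3: slow=3, fast=6
  step 4: fast 6->7->None, no cycle

Cycle: no


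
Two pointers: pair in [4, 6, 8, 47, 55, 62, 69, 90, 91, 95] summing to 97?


lo=0(4)+hi=9(95)=99
lo=0(4)+hi=8(91)=95
lo=1(6)+hi=8(91)=97

Yes: 6+91=97


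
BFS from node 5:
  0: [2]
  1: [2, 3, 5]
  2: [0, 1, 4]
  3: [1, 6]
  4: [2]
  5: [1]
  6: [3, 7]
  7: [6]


Visit 5, enqueue [1]
Visit 1, enqueue [2, 3]
Visit 2, enqueue [0, 4]
Visit 3, enqueue [6]
Visit 0, enqueue []
Visit 4, enqueue []
Visit 6, enqueue [7]
Visit 7, enqueue []

BFS order: [5, 1, 2, 3, 0, 4, 6, 7]


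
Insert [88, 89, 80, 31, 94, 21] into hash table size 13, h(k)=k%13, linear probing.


Insert 88: h=10 -> slot 10
Insert 89: h=11 -> slot 11
Insert 80: h=2 -> slot 2
Insert 31: h=5 -> slot 5
Insert 94: h=3 -> slot 3
Insert 21: h=8 -> slot 8

Table: [None, None, 80, 94, None, 31, None, None, 21, None, 88, 89, None]


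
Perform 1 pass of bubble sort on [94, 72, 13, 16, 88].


Initial: [94, 72, 13, 16, 88]
Pass 1: [72, 13, 16, 88, 94] (4 swaps)

After 1 pass: [72, 13, 16, 88, 94]


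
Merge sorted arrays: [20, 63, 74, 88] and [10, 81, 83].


Take 10 from B
Take 20 from A
Take 63 from A
Take 74 from A
Take 81 from B
Take 83 from B

Merged: [10, 20, 63, 74, 81, 83, 88]


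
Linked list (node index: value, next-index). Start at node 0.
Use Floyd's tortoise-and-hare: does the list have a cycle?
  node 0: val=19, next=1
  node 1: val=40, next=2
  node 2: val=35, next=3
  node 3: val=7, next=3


Floyd's tortoise (slow, +1) and hare (fast, +2):
  init: slow=0, fast=0
  step 1: slow=1, fast=2
  step 2: slow=2, fast=3
  step 3: slow=3, fast=3
  slow == fast at node 3: cycle detected

Cycle: yes


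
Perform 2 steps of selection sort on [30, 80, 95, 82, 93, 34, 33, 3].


Initial: [30, 80, 95, 82, 93, 34, 33, 3]
Step 1: min=3 at 7
  Swap: [3, 80, 95, 82, 93, 34, 33, 30]
Step 2: min=30 at 7
  Swap: [3, 30, 95, 82, 93, 34, 33, 80]

After 2 steps: [3, 30, 95, 82, 93, 34, 33, 80]


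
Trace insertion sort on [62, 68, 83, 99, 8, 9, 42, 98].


Initial: [62, 68, 83, 99, 8, 9, 42, 98]
Insert 68: [62, 68, 83, 99, 8, 9, 42, 98]
Insert 83: [62, 68, 83, 99, 8, 9, 42, 98]
Insert 99: [62, 68, 83, 99, 8, 9, 42, 98]
Insert 8: [8, 62, 68, 83, 99, 9, 42, 98]
Insert 9: [8, 9, 62, 68, 83, 99, 42, 98]
Insert 42: [8, 9, 42, 62, 68, 83, 99, 98]
Insert 98: [8, 9, 42, 62, 68, 83, 98, 99]

Sorted: [8, 9, 42, 62, 68, 83, 98, 99]


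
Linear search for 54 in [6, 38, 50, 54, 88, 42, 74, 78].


i=0: 6!=54
i=1: 38!=54
i=2: 50!=54
i=3: 54==54 found!

Found at 3, 4 comps


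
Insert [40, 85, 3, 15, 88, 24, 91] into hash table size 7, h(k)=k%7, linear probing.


Insert 40: h=5 -> slot 5
Insert 85: h=1 -> slot 1
Insert 3: h=3 -> slot 3
Insert 15: h=1, 1 probes -> slot 2
Insert 88: h=4 -> slot 4
Insert 24: h=3, 3 probes -> slot 6
Insert 91: h=0 -> slot 0

Table: [91, 85, 15, 3, 88, 40, 24]


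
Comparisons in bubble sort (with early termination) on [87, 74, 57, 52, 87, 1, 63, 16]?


Algorithm: bubble sort (with early termination)
Input: [87, 74, 57, 52, 87, 1, 63, 16]
Sorted: [1, 16, 52, 57, 63, 74, 87, 87]

28


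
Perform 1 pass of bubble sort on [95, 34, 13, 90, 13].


Initial: [95, 34, 13, 90, 13]
Pass 1: [34, 13, 90, 13, 95] (4 swaps)

After 1 pass: [34, 13, 90, 13, 95]


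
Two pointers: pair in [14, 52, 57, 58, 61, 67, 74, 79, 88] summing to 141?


lo=0(14)+hi=8(88)=102
lo=1(52)+hi=8(88)=140
lo=2(57)+hi=8(88)=145
lo=2(57)+hi=7(79)=136
lo=3(58)+hi=7(79)=137
lo=4(61)+hi=7(79)=140
lo=5(67)+hi=7(79)=146
lo=5(67)+hi=6(74)=141

Yes: 67+74=141


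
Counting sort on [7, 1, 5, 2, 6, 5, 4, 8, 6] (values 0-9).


Input: [7, 1, 5, 2, 6, 5, 4, 8, 6]
Counts: [0, 1, 1, 0, 1, 2, 2, 1, 1, 0]

Sorted: [1, 2, 4, 5, 5, 6, 6, 7, 8]


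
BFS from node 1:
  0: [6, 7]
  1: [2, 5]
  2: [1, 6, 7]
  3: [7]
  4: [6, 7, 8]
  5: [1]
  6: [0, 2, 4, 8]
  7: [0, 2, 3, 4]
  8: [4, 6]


Visit 1, enqueue [2, 5]
Visit 2, enqueue [6, 7]
Visit 5, enqueue []
Visit 6, enqueue [0, 4, 8]
Visit 7, enqueue [3]
Visit 0, enqueue []
Visit 4, enqueue []
Visit 8, enqueue []
Visit 3, enqueue []

BFS order: [1, 2, 5, 6, 7, 0, 4, 8, 3]


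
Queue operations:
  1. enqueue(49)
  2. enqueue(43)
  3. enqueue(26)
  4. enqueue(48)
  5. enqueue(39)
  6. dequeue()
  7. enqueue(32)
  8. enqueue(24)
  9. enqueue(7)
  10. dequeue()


enqueue(49) -> [49]
enqueue(43) -> [49, 43]
enqueue(26) -> [49, 43, 26]
enqueue(48) -> [49, 43, 26, 48]
enqueue(39) -> [49, 43, 26, 48, 39]
dequeue()->49, [43, 26, 48, 39]
enqueue(32) -> [43, 26, 48, 39, 32]
enqueue(24) -> [43, 26, 48, 39, 32, 24]
enqueue(7) -> [43, 26, 48, 39, 32, 24, 7]
dequeue()->43, [26, 48, 39, 32, 24, 7]

Final queue: [26, 48, 39, 32, 24, 7]


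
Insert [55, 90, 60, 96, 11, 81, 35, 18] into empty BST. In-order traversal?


Insert 55: root
Insert 90: R from 55
Insert 60: R from 55 -> L from 90
Insert 96: R from 55 -> R from 90
Insert 11: L from 55
Insert 81: R from 55 -> L from 90 -> R from 60
Insert 35: L from 55 -> R from 11
Insert 18: L from 55 -> R from 11 -> L from 35

In-order: [11, 18, 35, 55, 60, 81, 90, 96]


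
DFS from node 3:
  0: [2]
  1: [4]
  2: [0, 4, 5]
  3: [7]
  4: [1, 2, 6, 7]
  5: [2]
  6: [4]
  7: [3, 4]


Visit 3, push [7]
Visit 7, push [4]
Visit 4, push [6, 2, 1]
Visit 1, push []
Visit 2, push [5, 0]
Visit 0, push []
Visit 5, push []
Visit 6, push []

DFS order: [3, 7, 4, 1, 2, 0, 5, 6]


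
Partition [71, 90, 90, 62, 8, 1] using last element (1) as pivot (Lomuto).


Pivot: 1
Place pivot at 0: [1, 90, 90, 62, 8, 71]

Partitioned: [1, 90, 90, 62, 8, 71]


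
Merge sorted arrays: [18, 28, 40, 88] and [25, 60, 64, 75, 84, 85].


Take 18 from A
Take 25 from B
Take 28 from A
Take 40 from A
Take 60 from B
Take 64 from B
Take 75 from B
Take 84 from B
Take 85 from B

Merged: [18, 25, 28, 40, 60, 64, 75, 84, 85, 88]


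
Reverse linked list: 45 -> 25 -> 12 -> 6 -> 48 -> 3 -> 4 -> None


Step 1: curr=45, set curr.next=prev(None) | reversed so far: 45
Step 2: curr=25, set curr.next=prev(45) | reversed so far: 25 -> 45
Step 3: curr=12, set curr.next=prev(25) | reversed so far: 12 -> 25 -> 45
Step 4: curr=6, set curr.next=prev(12) | reversed so far: 6 -> 12 -> 25 -> 45
Step 5: curr=48, set curr.next=prev(6) | reversed so far: 48 -> 6 -> 12 -> 25 -> 45
Step 6: curr=3, set curr.next=prev(48) | reversed so far: 3 -> 48 -> 6 -> 12 -> 25 -> 45
Step 7: curr=4, set curr.next=prev(3) | reversed so far: 4 -> 3 -> 48 -> 6 -> 12 -> 25 -> 45

4 -> 3 -> 48 -> 6 -> 12 -> 25 -> 45 -> None


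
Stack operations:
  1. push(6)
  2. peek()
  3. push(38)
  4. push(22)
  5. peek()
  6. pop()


push(6) -> [6]
peek()->6
push(38) -> [6, 38]
push(22) -> [6, 38, 22]
peek()->22
pop()->22, [6, 38]

Final stack: [6, 38]


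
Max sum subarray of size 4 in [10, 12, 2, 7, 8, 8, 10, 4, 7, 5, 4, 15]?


[0:4]: 31
[1:5]: 29
[2:6]: 25
[3:7]: 33
[4:8]: 30
[5:9]: 29
[6:10]: 26
[7:11]: 20
[8:12]: 31

Max: 33 at [3:7]


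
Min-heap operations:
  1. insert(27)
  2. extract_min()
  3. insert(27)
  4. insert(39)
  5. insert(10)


insert(27) -> [27]
extract_min()->27, []
insert(27) -> [27]
insert(39) -> [27, 39]
insert(10) -> [10, 39, 27]

Final heap: [10, 39, 27]


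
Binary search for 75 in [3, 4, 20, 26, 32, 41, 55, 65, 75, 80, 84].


Step 1: lo=0, hi=10, mid=5, val=41
Step 2: lo=6, hi=10, mid=8, val=75

Found at index 8


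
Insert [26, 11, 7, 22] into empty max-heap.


Insert 26: [26]
Insert 11: [26, 11]
Insert 7: [26, 11, 7]
Insert 22: [26, 22, 7, 11]

Final heap: [26, 22, 7, 11]


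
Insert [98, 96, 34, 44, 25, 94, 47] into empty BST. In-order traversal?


Insert 98: root
Insert 96: L from 98
Insert 34: L from 98 -> L from 96
Insert 44: L from 98 -> L from 96 -> R from 34
Insert 25: L from 98 -> L from 96 -> L from 34
Insert 94: L from 98 -> L from 96 -> R from 34 -> R from 44
Insert 47: L from 98 -> L from 96 -> R from 34 -> R from 44 -> L from 94

In-order: [25, 34, 44, 47, 94, 96, 98]


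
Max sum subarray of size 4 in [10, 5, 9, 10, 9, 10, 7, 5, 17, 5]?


[0:4]: 34
[1:5]: 33
[2:6]: 38
[3:7]: 36
[4:8]: 31
[5:9]: 39
[6:10]: 34

Max: 39 at [5:9]


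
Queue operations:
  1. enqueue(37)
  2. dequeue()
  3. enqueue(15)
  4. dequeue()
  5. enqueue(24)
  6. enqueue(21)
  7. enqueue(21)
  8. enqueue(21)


enqueue(37) -> [37]
dequeue()->37, []
enqueue(15) -> [15]
dequeue()->15, []
enqueue(24) -> [24]
enqueue(21) -> [24, 21]
enqueue(21) -> [24, 21, 21]
enqueue(21) -> [24, 21, 21, 21]

Final queue: [24, 21, 21, 21]


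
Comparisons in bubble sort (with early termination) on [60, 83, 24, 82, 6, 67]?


Algorithm: bubble sort (with early termination)
Input: [60, 83, 24, 82, 6, 67]
Sorted: [6, 24, 60, 67, 82, 83]

15


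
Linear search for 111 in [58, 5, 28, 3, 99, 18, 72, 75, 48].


i=0: 58!=111
i=1: 5!=111
i=2: 28!=111
i=3: 3!=111
i=4: 99!=111
i=5: 18!=111
i=6: 72!=111
i=7: 75!=111
i=8: 48!=111

Not found, 9 comps


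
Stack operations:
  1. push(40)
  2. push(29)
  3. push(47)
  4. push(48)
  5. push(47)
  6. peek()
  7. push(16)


push(40) -> [40]
push(29) -> [40, 29]
push(47) -> [40, 29, 47]
push(48) -> [40, 29, 47, 48]
push(47) -> [40, 29, 47, 48, 47]
peek()->47
push(16) -> [40, 29, 47, 48, 47, 16]

Final stack: [40, 29, 47, 48, 47, 16]


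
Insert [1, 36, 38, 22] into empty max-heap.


Insert 1: [1]
Insert 36: [36, 1]
Insert 38: [38, 1, 36]
Insert 22: [38, 22, 36, 1]

Final heap: [38, 22, 36, 1]


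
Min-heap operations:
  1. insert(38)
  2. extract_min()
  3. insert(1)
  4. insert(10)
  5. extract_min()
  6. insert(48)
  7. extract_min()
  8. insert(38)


insert(38) -> [38]
extract_min()->38, []
insert(1) -> [1]
insert(10) -> [1, 10]
extract_min()->1, [10]
insert(48) -> [10, 48]
extract_min()->10, [48]
insert(38) -> [38, 48]

Final heap: [38, 48]


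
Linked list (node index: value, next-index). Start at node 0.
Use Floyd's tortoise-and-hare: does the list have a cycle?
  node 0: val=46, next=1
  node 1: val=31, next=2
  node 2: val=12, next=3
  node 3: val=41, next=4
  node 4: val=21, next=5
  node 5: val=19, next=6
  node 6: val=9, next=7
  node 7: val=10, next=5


Floyd's tortoise (slow, +1) and hare (fast, +2):
  init: slow=0, fast=0
  step 1: slow=1, fast=2
  step 2: slow=2, fast=4
  step 3: slow=3, fast=6
  step 4: slow=4, fast=5
  step 5: slow=5, fast=7
  step 6: slow=6, fast=6
  slow == fast at node 6: cycle detected

Cycle: yes


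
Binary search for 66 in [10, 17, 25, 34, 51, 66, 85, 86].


Step 1: lo=0, hi=7, mid=3, val=34
Step 2: lo=4, hi=7, mid=5, val=66

Found at index 5


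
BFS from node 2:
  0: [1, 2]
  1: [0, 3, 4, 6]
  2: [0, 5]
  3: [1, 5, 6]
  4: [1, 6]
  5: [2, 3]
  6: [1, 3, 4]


Visit 2, enqueue [0, 5]
Visit 0, enqueue [1]
Visit 5, enqueue [3]
Visit 1, enqueue [4, 6]
Visit 3, enqueue []
Visit 4, enqueue []
Visit 6, enqueue []

BFS order: [2, 0, 5, 1, 3, 4, 6]


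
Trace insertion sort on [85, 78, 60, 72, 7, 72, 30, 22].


Initial: [85, 78, 60, 72, 7, 72, 30, 22]
Insert 78: [78, 85, 60, 72, 7, 72, 30, 22]
Insert 60: [60, 78, 85, 72, 7, 72, 30, 22]
Insert 72: [60, 72, 78, 85, 7, 72, 30, 22]
Insert 7: [7, 60, 72, 78, 85, 72, 30, 22]
Insert 72: [7, 60, 72, 72, 78, 85, 30, 22]
Insert 30: [7, 30, 60, 72, 72, 78, 85, 22]
Insert 22: [7, 22, 30, 60, 72, 72, 78, 85]

Sorted: [7, 22, 30, 60, 72, 72, 78, 85]


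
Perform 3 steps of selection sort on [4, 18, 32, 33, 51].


Initial: [4, 18, 32, 33, 51]
Step 1: min=4 at 0
  Swap: [4, 18, 32, 33, 51]
Step 2: min=18 at 1
  Swap: [4, 18, 32, 33, 51]
Step 3: min=32 at 2
  Swap: [4, 18, 32, 33, 51]

After 3 steps: [4, 18, 32, 33, 51]


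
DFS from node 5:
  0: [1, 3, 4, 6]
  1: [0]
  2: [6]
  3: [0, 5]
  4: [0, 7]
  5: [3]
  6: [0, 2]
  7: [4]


Visit 5, push [3]
Visit 3, push [0]
Visit 0, push [6, 4, 1]
Visit 1, push []
Visit 4, push [7]
Visit 7, push []
Visit 6, push [2]
Visit 2, push []

DFS order: [5, 3, 0, 1, 4, 7, 6, 2]


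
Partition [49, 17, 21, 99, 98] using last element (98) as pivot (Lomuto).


Pivot: 98
  49 <= 98: advance i (no swap)
  17 <= 98: advance i (no swap)
  21 <= 98: advance i (no swap)
Place pivot at 3: [49, 17, 21, 98, 99]

Partitioned: [49, 17, 21, 98, 99]


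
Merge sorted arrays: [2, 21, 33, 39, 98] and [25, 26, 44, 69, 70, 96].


Take 2 from A
Take 21 from A
Take 25 from B
Take 26 from B
Take 33 from A
Take 39 from A
Take 44 from B
Take 69 from B
Take 70 from B
Take 96 from B

Merged: [2, 21, 25, 26, 33, 39, 44, 69, 70, 96, 98]


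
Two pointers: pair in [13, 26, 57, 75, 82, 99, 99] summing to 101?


lo=0(13)+hi=6(99)=112
lo=0(13)+hi=5(99)=112
lo=0(13)+hi=4(82)=95
lo=1(26)+hi=4(82)=108
lo=1(26)+hi=3(75)=101

Yes: 26+75=101


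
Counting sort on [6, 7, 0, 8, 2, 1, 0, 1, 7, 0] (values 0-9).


Input: [6, 7, 0, 8, 2, 1, 0, 1, 7, 0]
Counts: [3, 2, 1, 0, 0, 0, 1, 2, 1, 0]

Sorted: [0, 0, 0, 1, 1, 2, 6, 7, 7, 8]


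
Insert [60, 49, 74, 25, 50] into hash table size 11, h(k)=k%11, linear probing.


Insert 60: h=5 -> slot 5
Insert 49: h=5, 1 probes -> slot 6
Insert 74: h=8 -> slot 8
Insert 25: h=3 -> slot 3
Insert 50: h=6, 1 probes -> slot 7

Table: [None, None, None, 25, None, 60, 49, 50, 74, None, None]


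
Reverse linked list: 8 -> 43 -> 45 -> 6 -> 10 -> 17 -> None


Step 1: curr=8, set curr.next=prev(None) | reversed so far: 8
Step 2: curr=43, set curr.next=prev(8) | reversed so far: 43 -> 8
Step 3: curr=45, set curr.next=prev(43) | reversed so far: 45 -> 43 -> 8
Step 4: curr=6, set curr.next=prev(45) | reversed so far: 6 -> 45 -> 43 -> 8
Step 5: curr=10, set curr.next=prev(6) | reversed so far: 10 -> 6 -> 45 -> 43 -> 8
Step 6: curr=17, set curr.next=prev(10) | reversed so far: 17 -> 10 -> 6 -> 45 -> 43 -> 8

17 -> 10 -> 6 -> 45 -> 43 -> 8 -> None


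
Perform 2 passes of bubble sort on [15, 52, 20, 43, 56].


Initial: [15, 52, 20, 43, 56]
Pass 1: [15, 20, 43, 52, 56] (2 swaps)
Pass 2: [15, 20, 43, 52, 56] (0 swaps)

After 2 passes: [15, 20, 43, 52, 56]


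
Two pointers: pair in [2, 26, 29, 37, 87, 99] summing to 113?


lo=0(2)+hi=5(99)=101
lo=1(26)+hi=5(99)=125
lo=1(26)+hi=4(87)=113

Yes: 26+87=113


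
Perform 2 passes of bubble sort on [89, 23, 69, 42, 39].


Initial: [89, 23, 69, 42, 39]
Pass 1: [23, 69, 42, 39, 89] (4 swaps)
Pass 2: [23, 42, 39, 69, 89] (2 swaps)

After 2 passes: [23, 42, 39, 69, 89]


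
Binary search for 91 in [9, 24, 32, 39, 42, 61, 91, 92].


Step 1: lo=0, hi=7, mid=3, val=39
Step 2: lo=4, hi=7, mid=5, val=61
Step 3: lo=6, hi=7, mid=6, val=91

Found at index 6


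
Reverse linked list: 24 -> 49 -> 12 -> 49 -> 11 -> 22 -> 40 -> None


Step 1: curr=24, set curr.next=prev(None) | reversed so far: 24
Step 2: curr=49, set curr.next=prev(24) | reversed so far: 49 -> 24
Step 3: curr=12, set curr.next=prev(49) | reversed so far: 12 -> 49 -> 24
Step 4: curr=49, set curr.next=prev(12) | reversed so far: 49 -> 12 -> 49 -> 24
Step 5: curr=11, set curr.next=prev(49) | reversed so far: 11 -> 49 -> 12 -> 49 -> 24
Step 6: curr=22, set curr.next=prev(11) | reversed so far: 22 -> 11 -> 49 -> 12 -> 49 -> 24
Step 7: curr=40, set curr.next=prev(22) | reversed so far: 40 -> 22 -> 11 -> 49 -> 12 -> 49 -> 24

40 -> 22 -> 11 -> 49 -> 12 -> 49 -> 24 -> None


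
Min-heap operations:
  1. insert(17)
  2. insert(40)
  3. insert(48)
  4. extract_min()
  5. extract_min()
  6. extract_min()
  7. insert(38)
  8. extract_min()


insert(17) -> [17]
insert(40) -> [17, 40]
insert(48) -> [17, 40, 48]
extract_min()->17, [40, 48]
extract_min()->40, [48]
extract_min()->48, []
insert(38) -> [38]
extract_min()->38, []

Final heap: []


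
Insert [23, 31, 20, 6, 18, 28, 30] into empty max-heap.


Insert 23: [23]
Insert 31: [31, 23]
Insert 20: [31, 23, 20]
Insert 6: [31, 23, 20, 6]
Insert 18: [31, 23, 20, 6, 18]
Insert 28: [31, 23, 28, 6, 18, 20]
Insert 30: [31, 23, 30, 6, 18, 20, 28]

Final heap: [31, 23, 30, 6, 18, 20, 28]


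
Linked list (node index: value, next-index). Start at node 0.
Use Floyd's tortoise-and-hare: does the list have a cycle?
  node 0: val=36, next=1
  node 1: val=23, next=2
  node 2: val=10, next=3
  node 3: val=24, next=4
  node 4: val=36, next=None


Floyd's tortoise (slow, +1) and hare (fast, +2):
  init: slow=0, fast=0
  step 1: slow=1, fast=2
  step 2: slow=2, fast=4
  step 3: fast -> None, no cycle

Cycle: no


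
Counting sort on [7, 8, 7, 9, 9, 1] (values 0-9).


Input: [7, 8, 7, 9, 9, 1]
Counts: [0, 1, 0, 0, 0, 0, 0, 2, 1, 2]

Sorted: [1, 7, 7, 8, 9, 9]


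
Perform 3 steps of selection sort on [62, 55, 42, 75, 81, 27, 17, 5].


Initial: [62, 55, 42, 75, 81, 27, 17, 5]
Step 1: min=5 at 7
  Swap: [5, 55, 42, 75, 81, 27, 17, 62]
Step 2: min=17 at 6
  Swap: [5, 17, 42, 75, 81, 27, 55, 62]
Step 3: min=27 at 5
  Swap: [5, 17, 27, 75, 81, 42, 55, 62]

After 3 steps: [5, 17, 27, 75, 81, 42, 55, 62]


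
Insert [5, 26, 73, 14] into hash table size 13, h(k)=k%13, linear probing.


Insert 5: h=5 -> slot 5
Insert 26: h=0 -> slot 0
Insert 73: h=8 -> slot 8
Insert 14: h=1 -> slot 1

Table: [26, 14, None, None, None, 5, None, None, 73, None, None, None, None]


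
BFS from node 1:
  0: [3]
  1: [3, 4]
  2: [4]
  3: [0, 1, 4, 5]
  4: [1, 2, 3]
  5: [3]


Visit 1, enqueue [3, 4]
Visit 3, enqueue [0, 5]
Visit 4, enqueue [2]
Visit 0, enqueue []
Visit 5, enqueue []
Visit 2, enqueue []

BFS order: [1, 3, 4, 0, 5, 2]


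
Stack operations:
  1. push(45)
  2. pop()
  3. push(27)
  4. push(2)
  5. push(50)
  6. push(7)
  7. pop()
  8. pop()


push(45) -> [45]
pop()->45, []
push(27) -> [27]
push(2) -> [27, 2]
push(50) -> [27, 2, 50]
push(7) -> [27, 2, 50, 7]
pop()->7, [27, 2, 50]
pop()->50, [27, 2]

Final stack: [27, 2]


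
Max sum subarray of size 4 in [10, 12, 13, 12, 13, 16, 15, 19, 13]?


[0:4]: 47
[1:5]: 50
[2:6]: 54
[3:7]: 56
[4:8]: 63
[5:9]: 63

Max: 63 at [4:8]


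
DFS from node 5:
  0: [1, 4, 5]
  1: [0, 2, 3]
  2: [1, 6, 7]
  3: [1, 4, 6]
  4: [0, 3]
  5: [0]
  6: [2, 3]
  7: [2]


Visit 5, push [0]
Visit 0, push [4, 1]
Visit 1, push [3, 2]
Visit 2, push [7, 6]
Visit 6, push [3]
Visit 3, push [4]
Visit 4, push []
Visit 7, push []

DFS order: [5, 0, 1, 2, 6, 3, 4, 7]


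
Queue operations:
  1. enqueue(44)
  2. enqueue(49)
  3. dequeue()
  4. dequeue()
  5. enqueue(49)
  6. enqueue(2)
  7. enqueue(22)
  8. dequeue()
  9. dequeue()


enqueue(44) -> [44]
enqueue(49) -> [44, 49]
dequeue()->44, [49]
dequeue()->49, []
enqueue(49) -> [49]
enqueue(2) -> [49, 2]
enqueue(22) -> [49, 2, 22]
dequeue()->49, [2, 22]
dequeue()->2, [22]

Final queue: [22]


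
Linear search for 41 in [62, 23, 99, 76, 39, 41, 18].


i=0: 62!=41
i=1: 23!=41
i=2: 99!=41
i=3: 76!=41
i=4: 39!=41
i=5: 41==41 found!

Found at 5, 6 comps


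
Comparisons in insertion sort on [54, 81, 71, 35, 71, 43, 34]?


Algorithm: insertion sort
Input: [54, 81, 71, 35, 71, 43, 34]
Sorted: [34, 35, 43, 54, 71, 71, 81]

19


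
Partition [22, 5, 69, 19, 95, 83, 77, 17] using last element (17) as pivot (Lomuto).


Pivot: 17
  5 <= 17: swap -> [5, 22, 69, 19, 95, 83, 77, 17]
Place pivot at 1: [5, 17, 69, 19, 95, 83, 77, 22]

Partitioned: [5, 17, 69, 19, 95, 83, 77, 22]


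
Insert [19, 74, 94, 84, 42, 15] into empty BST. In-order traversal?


Insert 19: root
Insert 74: R from 19
Insert 94: R from 19 -> R from 74
Insert 84: R from 19 -> R from 74 -> L from 94
Insert 42: R from 19 -> L from 74
Insert 15: L from 19

In-order: [15, 19, 42, 74, 84, 94]


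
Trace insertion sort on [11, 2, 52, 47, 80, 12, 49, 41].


Initial: [11, 2, 52, 47, 80, 12, 49, 41]
Insert 2: [2, 11, 52, 47, 80, 12, 49, 41]
Insert 52: [2, 11, 52, 47, 80, 12, 49, 41]
Insert 47: [2, 11, 47, 52, 80, 12, 49, 41]
Insert 80: [2, 11, 47, 52, 80, 12, 49, 41]
Insert 12: [2, 11, 12, 47, 52, 80, 49, 41]
Insert 49: [2, 11, 12, 47, 49, 52, 80, 41]
Insert 41: [2, 11, 12, 41, 47, 49, 52, 80]

Sorted: [2, 11, 12, 41, 47, 49, 52, 80]


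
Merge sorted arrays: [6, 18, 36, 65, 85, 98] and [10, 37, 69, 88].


Take 6 from A
Take 10 from B
Take 18 from A
Take 36 from A
Take 37 from B
Take 65 from A
Take 69 from B
Take 85 from A
Take 88 from B

Merged: [6, 10, 18, 36, 37, 65, 69, 85, 88, 98]


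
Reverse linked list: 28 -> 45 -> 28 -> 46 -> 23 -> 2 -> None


Step 1: curr=28, set curr.next=prev(None) | reversed so far: 28
Step 2: curr=45, set curr.next=prev(28) | reversed so far: 45 -> 28
Step 3: curr=28, set curr.next=prev(45) | reversed so far: 28 -> 45 -> 28
Step 4: curr=46, set curr.next=prev(28) | reversed so far: 46 -> 28 -> 45 -> 28
Step 5: curr=23, set curr.next=prev(46) | reversed so far: 23 -> 46 -> 28 -> 45 -> 28
Step 6: curr=2, set curr.next=prev(23) | reversed so far: 2 -> 23 -> 46 -> 28 -> 45 -> 28

2 -> 23 -> 46 -> 28 -> 45 -> 28 -> None


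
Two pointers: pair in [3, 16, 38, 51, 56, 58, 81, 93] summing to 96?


lo=0(3)+hi=7(93)=96

Yes: 3+93=96


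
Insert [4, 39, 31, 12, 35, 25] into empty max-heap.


Insert 4: [4]
Insert 39: [39, 4]
Insert 31: [39, 4, 31]
Insert 12: [39, 12, 31, 4]
Insert 35: [39, 35, 31, 4, 12]
Insert 25: [39, 35, 31, 4, 12, 25]

Final heap: [39, 35, 31, 4, 12, 25]


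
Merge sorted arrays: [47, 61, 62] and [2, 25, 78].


Take 2 from B
Take 25 from B
Take 47 from A
Take 61 from A
Take 62 from A

Merged: [2, 25, 47, 61, 62, 78]


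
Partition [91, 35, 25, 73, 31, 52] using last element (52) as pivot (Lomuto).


Pivot: 52
  35 <= 52: swap -> [35, 91, 25, 73, 31, 52]
  25 <= 52: swap -> [35, 25, 91, 73, 31, 52]
  31 <= 52: swap -> [35, 25, 31, 73, 91, 52]
Place pivot at 3: [35, 25, 31, 52, 91, 73]

Partitioned: [35, 25, 31, 52, 91, 73]


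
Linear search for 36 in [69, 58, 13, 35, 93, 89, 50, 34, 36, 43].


i=0: 69!=36
i=1: 58!=36
i=2: 13!=36
i=3: 35!=36
i=4: 93!=36
i=5: 89!=36
i=6: 50!=36
i=7: 34!=36
i=8: 36==36 found!

Found at 8, 9 comps


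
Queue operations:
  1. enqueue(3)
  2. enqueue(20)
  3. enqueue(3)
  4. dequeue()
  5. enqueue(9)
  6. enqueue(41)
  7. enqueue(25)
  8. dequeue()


enqueue(3) -> [3]
enqueue(20) -> [3, 20]
enqueue(3) -> [3, 20, 3]
dequeue()->3, [20, 3]
enqueue(9) -> [20, 3, 9]
enqueue(41) -> [20, 3, 9, 41]
enqueue(25) -> [20, 3, 9, 41, 25]
dequeue()->20, [3, 9, 41, 25]

Final queue: [3, 9, 41, 25]


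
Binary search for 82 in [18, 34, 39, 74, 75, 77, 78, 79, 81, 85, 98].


Step 1: lo=0, hi=10, mid=5, val=77
Step 2: lo=6, hi=10, mid=8, val=81
Step 3: lo=9, hi=10, mid=9, val=85

Not found


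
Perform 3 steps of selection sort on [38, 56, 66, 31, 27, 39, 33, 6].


Initial: [38, 56, 66, 31, 27, 39, 33, 6]
Step 1: min=6 at 7
  Swap: [6, 56, 66, 31, 27, 39, 33, 38]
Step 2: min=27 at 4
  Swap: [6, 27, 66, 31, 56, 39, 33, 38]
Step 3: min=31 at 3
  Swap: [6, 27, 31, 66, 56, 39, 33, 38]

After 3 steps: [6, 27, 31, 66, 56, 39, 33, 38]


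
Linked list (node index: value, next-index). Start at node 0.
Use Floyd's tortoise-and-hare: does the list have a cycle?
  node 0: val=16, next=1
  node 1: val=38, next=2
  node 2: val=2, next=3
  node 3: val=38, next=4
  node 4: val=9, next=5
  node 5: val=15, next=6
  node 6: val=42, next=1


Floyd's tortoise (slow, +1) and hare (fast, +2):
  init: slow=0, fast=0
  step 1: slow=1, fast=2
  step 2: slow=2, fast=4
  step 3: slow=3, fast=6
  step 4: slow=4, fast=2
  step 5: slow=5, fast=4
  step 6: slow=6, fast=6
  slow == fast at node 6: cycle detected

Cycle: yes


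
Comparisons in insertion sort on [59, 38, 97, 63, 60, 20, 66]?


Algorithm: insertion sort
Input: [59, 38, 97, 63, 60, 20, 66]
Sorted: [20, 38, 59, 60, 63, 66, 97]

14


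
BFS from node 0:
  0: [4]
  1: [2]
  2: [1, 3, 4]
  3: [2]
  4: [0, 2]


Visit 0, enqueue [4]
Visit 4, enqueue [2]
Visit 2, enqueue [1, 3]
Visit 1, enqueue []
Visit 3, enqueue []

BFS order: [0, 4, 2, 1, 3]


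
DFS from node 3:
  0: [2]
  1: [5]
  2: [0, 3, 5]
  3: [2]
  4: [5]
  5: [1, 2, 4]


Visit 3, push [2]
Visit 2, push [5, 0]
Visit 0, push []
Visit 5, push [4, 1]
Visit 1, push []
Visit 4, push []

DFS order: [3, 2, 0, 5, 1, 4]


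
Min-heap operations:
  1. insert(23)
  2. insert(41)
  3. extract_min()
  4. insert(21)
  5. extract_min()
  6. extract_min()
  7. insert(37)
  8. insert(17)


insert(23) -> [23]
insert(41) -> [23, 41]
extract_min()->23, [41]
insert(21) -> [21, 41]
extract_min()->21, [41]
extract_min()->41, []
insert(37) -> [37]
insert(17) -> [17, 37]

Final heap: [17, 37]


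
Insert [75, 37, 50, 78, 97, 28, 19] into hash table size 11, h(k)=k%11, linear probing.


Insert 75: h=9 -> slot 9
Insert 37: h=4 -> slot 4
Insert 50: h=6 -> slot 6
Insert 78: h=1 -> slot 1
Insert 97: h=9, 1 probes -> slot 10
Insert 28: h=6, 1 probes -> slot 7
Insert 19: h=8 -> slot 8

Table: [None, 78, None, None, 37, None, 50, 28, 19, 75, 97]


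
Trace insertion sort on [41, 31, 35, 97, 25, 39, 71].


Initial: [41, 31, 35, 97, 25, 39, 71]
Insert 31: [31, 41, 35, 97, 25, 39, 71]
Insert 35: [31, 35, 41, 97, 25, 39, 71]
Insert 97: [31, 35, 41, 97, 25, 39, 71]
Insert 25: [25, 31, 35, 41, 97, 39, 71]
Insert 39: [25, 31, 35, 39, 41, 97, 71]
Insert 71: [25, 31, 35, 39, 41, 71, 97]

Sorted: [25, 31, 35, 39, 41, 71, 97]


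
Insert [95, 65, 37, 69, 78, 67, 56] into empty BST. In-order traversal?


Insert 95: root
Insert 65: L from 95
Insert 37: L from 95 -> L from 65
Insert 69: L from 95 -> R from 65
Insert 78: L from 95 -> R from 65 -> R from 69
Insert 67: L from 95 -> R from 65 -> L from 69
Insert 56: L from 95 -> L from 65 -> R from 37

In-order: [37, 56, 65, 67, 69, 78, 95]


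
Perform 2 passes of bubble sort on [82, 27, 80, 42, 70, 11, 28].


Initial: [82, 27, 80, 42, 70, 11, 28]
Pass 1: [27, 80, 42, 70, 11, 28, 82] (6 swaps)
Pass 2: [27, 42, 70, 11, 28, 80, 82] (4 swaps)

After 2 passes: [27, 42, 70, 11, 28, 80, 82]


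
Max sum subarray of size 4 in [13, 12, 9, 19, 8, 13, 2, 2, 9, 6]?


[0:4]: 53
[1:5]: 48
[2:6]: 49
[3:7]: 42
[4:8]: 25
[5:9]: 26
[6:10]: 19

Max: 53 at [0:4]


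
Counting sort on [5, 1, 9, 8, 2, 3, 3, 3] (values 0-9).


Input: [5, 1, 9, 8, 2, 3, 3, 3]
Counts: [0, 1, 1, 3, 0, 1, 0, 0, 1, 1]

Sorted: [1, 2, 3, 3, 3, 5, 8, 9]


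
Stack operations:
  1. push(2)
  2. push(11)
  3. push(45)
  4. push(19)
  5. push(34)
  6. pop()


push(2) -> [2]
push(11) -> [2, 11]
push(45) -> [2, 11, 45]
push(19) -> [2, 11, 45, 19]
push(34) -> [2, 11, 45, 19, 34]
pop()->34, [2, 11, 45, 19]

Final stack: [2, 11, 45, 19]


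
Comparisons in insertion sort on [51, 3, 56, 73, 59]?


Algorithm: insertion sort
Input: [51, 3, 56, 73, 59]
Sorted: [3, 51, 56, 59, 73]

5


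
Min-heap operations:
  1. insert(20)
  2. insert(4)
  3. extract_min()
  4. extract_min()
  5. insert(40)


insert(20) -> [20]
insert(4) -> [4, 20]
extract_min()->4, [20]
extract_min()->20, []
insert(40) -> [40]

Final heap: [40]


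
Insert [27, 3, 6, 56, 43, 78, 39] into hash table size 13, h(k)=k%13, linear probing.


Insert 27: h=1 -> slot 1
Insert 3: h=3 -> slot 3
Insert 6: h=6 -> slot 6
Insert 56: h=4 -> slot 4
Insert 43: h=4, 1 probes -> slot 5
Insert 78: h=0 -> slot 0
Insert 39: h=0, 2 probes -> slot 2

Table: [78, 27, 39, 3, 56, 43, 6, None, None, None, None, None, None]


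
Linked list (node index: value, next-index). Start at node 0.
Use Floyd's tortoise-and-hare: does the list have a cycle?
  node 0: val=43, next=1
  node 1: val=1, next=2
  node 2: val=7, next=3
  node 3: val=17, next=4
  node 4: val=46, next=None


Floyd's tortoise (slow, +1) and hare (fast, +2):
  init: slow=0, fast=0
  step 1: slow=1, fast=2
  step 2: slow=2, fast=4
  step 3: fast -> None, no cycle

Cycle: no


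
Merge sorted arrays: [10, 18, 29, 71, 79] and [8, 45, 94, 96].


Take 8 from B
Take 10 from A
Take 18 from A
Take 29 from A
Take 45 from B
Take 71 from A
Take 79 from A

Merged: [8, 10, 18, 29, 45, 71, 79, 94, 96]


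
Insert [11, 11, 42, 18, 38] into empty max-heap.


Insert 11: [11]
Insert 11: [11, 11]
Insert 42: [42, 11, 11]
Insert 18: [42, 18, 11, 11]
Insert 38: [42, 38, 11, 11, 18]

Final heap: [42, 38, 11, 11, 18]


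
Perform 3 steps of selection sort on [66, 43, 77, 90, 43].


Initial: [66, 43, 77, 90, 43]
Step 1: min=43 at 1
  Swap: [43, 66, 77, 90, 43]
Step 2: min=43 at 4
  Swap: [43, 43, 77, 90, 66]
Step 3: min=66 at 4
  Swap: [43, 43, 66, 90, 77]

After 3 steps: [43, 43, 66, 90, 77]


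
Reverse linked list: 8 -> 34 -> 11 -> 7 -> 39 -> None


Step 1: curr=8, set curr.next=prev(None) | reversed so far: 8
Step 2: curr=34, set curr.next=prev(8) | reversed so far: 34 -> 8
Step 3: curr=11, set curr.next=prev(34) | reversed so far: 11 -> 34 -> 8
Step 4: curr=7, set curr.next=prev(11) | reversed so far: 7 -> 11 -> 34 -> 8
Step 5: curr=39, set curr.next=prev(7) | reversed so far: 39 -> 7 -> 11 -> 34 -> 8

39 -> 7 -> 11 -> 34 -> 8 -> None


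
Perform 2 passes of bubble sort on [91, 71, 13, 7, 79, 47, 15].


Initial: [91, 71, 13, 7, 79, 47, 15]
Pass 1: [71, 13, 7, 79, 47, 15, 91] (6 swaps)
Pass 2: [13, 7, 71, 47, 15, 79, 91] (4 swaps)

After 2 passes: [13, 7, 71, 47, 15, 79, 91]


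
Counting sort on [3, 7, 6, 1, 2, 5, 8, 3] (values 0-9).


Input: [3, 7, 6, 1, 2, 5, 8, 3]
Counts: [0, 1, 1, 2, 0, 1, 1, 1, 1, 0]

Sorted: [1, 2, 3, 3, 5, 6, 7, 8]


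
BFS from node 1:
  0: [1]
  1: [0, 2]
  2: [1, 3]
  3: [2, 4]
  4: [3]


Visit 1, enqueue [0, 2]
Visit 0, enqueue []
Visit 2, enqueue [3]
Visit 3, enqueue [4]
Visit 4, enqueue []

BFS order: [1, 0, 2, 3, 4]


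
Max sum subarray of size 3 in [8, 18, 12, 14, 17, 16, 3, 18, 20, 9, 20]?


[0:3]: 38
[1:4]: 44
[2:5]: 43
[3:6]: 47
[4:7]: 36
[5:8]: 37
[6:9]: 41
[7:10]: 47
[8:11]: 49

Max: 49 at [8:11]


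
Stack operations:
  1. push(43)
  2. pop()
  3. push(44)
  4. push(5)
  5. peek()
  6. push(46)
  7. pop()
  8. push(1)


push(43) -> [43]
pop()->43, []
push(44) -> [44]
push(5) -> [44, 5]
peek()->5
push(46) -> [44, 5, 46]
pop()->46, [44, 5]
push(1) -> [44, 5, 1]

Final stack: [44, 5, 1]


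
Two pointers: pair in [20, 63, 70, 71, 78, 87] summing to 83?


lo=0(20)+hi=5(87)=107
lo=0(20)+hi=4(78)=98
lo=0(20)+hi=3(71)=91
lo=0(20)+hi=2(70)=90
lo=0(20)+hi=1(63)=83

Yes: 20+63=83


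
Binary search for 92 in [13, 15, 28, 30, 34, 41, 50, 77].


Step 1: lo=0, hi=7, mid=3, val=30
Step 2: lo=4, hi=7, mid=5, val=41
Step 3: lo=6, hi=7, mid=6, val=50
Step 4: lo=7, hi=7, mid=7, val=77

Not found


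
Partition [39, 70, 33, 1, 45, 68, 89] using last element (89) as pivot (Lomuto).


Pivot: 89
  39 <= 89: advance i (no swap)
  70 <= 89: advance i (no swap)
  33 <= 89: advance i (no swap)
  1 <= 89: advance i (no swap)
  45 <= 89: advance i (no swap)
  68 <= 89: advance i (no swap)
Place pivot at 6: [39, 70, 33, 1, 45, 68, 89]

Partitioned: [39, 70, 33, 1, 45, 68, 89]


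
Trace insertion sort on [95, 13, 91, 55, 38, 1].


Initial: [95, 13, 91, 55, 38, 1]
Insert 13: [13, 95, 91, 55, 38, 1]
Insert 91: [13, 91, 95, 55, 38, 1]
Insert 55: [13, 55, 91, 95, 38, 1]
Insert 38: [13, 38, 55, 91, 95, 1]
Insert 1: [1, 13, 38, 55, 91, 95]

Sorted: [1, 13, 38, 55, 91, 95]


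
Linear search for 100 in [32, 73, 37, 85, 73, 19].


i=0: 32!=100
i=1: 73!=100
i=2: 37!=100
i=3: 85!=100
i=4: 73!=100
i=5: 19!=100

Not found, 6 comps


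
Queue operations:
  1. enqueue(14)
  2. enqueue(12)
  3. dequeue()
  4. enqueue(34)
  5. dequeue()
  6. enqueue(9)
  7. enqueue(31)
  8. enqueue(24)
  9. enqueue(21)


enqueue(14) -> [14]
enqueue(12) -> [14, 12]
dequeue()->14, [12]
enqueue(34) -> [12, 34]
dequeue()->12, [34]
enqueue(9) -> [34, 9]
enqueue(31) -> [34, 9, 31]
enqueue(24) -> [34, 9, 31, 24]
enqueue(21) -> [34, 9, 31, 24, 21]

Final queue: [34, 9, 31, 24, 21]


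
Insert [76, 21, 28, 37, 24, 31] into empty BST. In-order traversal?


Insert 76: root
Insert 21: L from 76
Insert 28: L from 76 -> R from 21
Insert 37: L from 76 -> R from 21 -> R from 28
Insert 24: L from 76 -> R from 21 -> L from 28
Insert 31: L from 76 -> R from 21 -> R from 28 -> L from 37

In-order: [21, 24, 28, 31, 37, 76]


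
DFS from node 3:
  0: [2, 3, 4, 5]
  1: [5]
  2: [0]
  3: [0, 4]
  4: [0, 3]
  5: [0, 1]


Visit 3, push [4, 0]
Visit 0, push [5, 4, 2]
Visit 2, push []
Visit 4, push []
Visit 5, push [1]
Visit 1, push []

DFS order: [3, 0, 2, 4, 5, 1]


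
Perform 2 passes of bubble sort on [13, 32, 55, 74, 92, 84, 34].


Initial: [13, 32, 55, 74, 92, 84, 34]
Pass 1: [13, 32, 55, 74, 84, 34, 92] (2 swaps)
Pass 2: [13, 32, 55, 74, 34, 84, 92] (1 swaps)

After 2 passes: [13, 32, 55, 74, 34, 84, 92]


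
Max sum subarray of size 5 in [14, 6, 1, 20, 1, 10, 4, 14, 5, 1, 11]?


[0:5]: 42
[1:6]: 38
[2:7]: 36
[3:8]: 49
[4:9]: 34
[5:10]: 34
[6:11]: 35

Max: 49 at [3:8]


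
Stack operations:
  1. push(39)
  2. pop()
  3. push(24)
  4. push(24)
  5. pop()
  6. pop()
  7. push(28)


push(39) -> [39]
pop()->39, []
push(24) -> [24]
push(24) -> [24, 24]
pop()->24, [24]
pop()->24, []
push(28) -> [28]

Final stack: [28]


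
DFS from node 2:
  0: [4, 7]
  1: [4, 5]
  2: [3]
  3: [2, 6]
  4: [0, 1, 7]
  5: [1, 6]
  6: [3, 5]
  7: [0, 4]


Visit 2, push [3]
Visit 3, push [6]
Visit 6, push [5]
Visit 5, push [1]
Visit 1, push [4]
Visit 4, push [7, 0]
Visit 0, push [7]
Visit 7, push []

DFS order: [2, 3, 6, 5, 1, 4, 0, 7]


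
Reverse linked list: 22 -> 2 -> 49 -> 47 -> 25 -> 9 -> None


Step 1: curr=22, set curr.next=prev(None) | reversed so far: 22
Step 2: curr=2, set curr.next=prev(22) | reversed so far: 2 -> 22
Step 3: curr=49, set curr.next=prev(2) | reversed so far: 49 -> 2 -> 22
Step 4: curr=47, set curr.next=prev(49) | reversed so far: 47 -> 49 -> 2 -> 22
Step 5: curr=25, set curr.next=prev(47) | reversed so far: 25 -> 47 -> 49 -> 2 -> 22
Step 6: curr=9, set curr.next=prev(25) | reversed so far: 9 -> 25 -> 47 -> 49 -> 2 -> 22

9 -> 25 -> 47 -> 49 -> 2 -> 22 -> None


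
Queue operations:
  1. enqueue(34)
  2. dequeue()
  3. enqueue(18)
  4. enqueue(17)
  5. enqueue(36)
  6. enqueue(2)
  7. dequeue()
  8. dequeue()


enqueue(34) -> [34]
dequeue()->34, []
enqueue(18) -> [18]
enqueue(17) -> [18, 17]
enqueue(36) -> [18, 17, 36]
enqueue(2) -> [18, 17, 36, 2]
dequeue()->18, [17, 36, 2]
dequeue()->17, [36, 2]

Final queue: [36, 2]


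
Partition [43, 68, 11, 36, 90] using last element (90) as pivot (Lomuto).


Pivot: 90
  43 <= 90: advance i (no swap)
  68 <= 90: advance i (no swap)
  11 <= 90: advance i (no swap)
  36 <= 90: advance i (no swap)
Place pivot at 4: [43, 68, 11, 36, 90]

Partitioned: [43, 68, 11, 36, 90]


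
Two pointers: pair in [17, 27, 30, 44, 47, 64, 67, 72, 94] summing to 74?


lo=0(17)+hi=8(94)=111
lo=0(17)+hi=7(72)=89
lo=0(17)+hi=6(67)=84
lo=0(17)+hi=5(64)=81
lo=0(17)+hi=4(47)=64
lo=1(27)+hi=4(47)=74

Yes: 27+47=74


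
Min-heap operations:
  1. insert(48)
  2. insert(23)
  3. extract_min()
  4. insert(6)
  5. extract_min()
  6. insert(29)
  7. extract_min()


insert(48) -> [48]
insert(23) -> [23, 48]
extract_min()->23, [48]
insert(6) -> [6, 48]
extract_min()->6, [48]
insert(29) -> [29, 48]
extract_min()->29, [48]

Final heap: [48]


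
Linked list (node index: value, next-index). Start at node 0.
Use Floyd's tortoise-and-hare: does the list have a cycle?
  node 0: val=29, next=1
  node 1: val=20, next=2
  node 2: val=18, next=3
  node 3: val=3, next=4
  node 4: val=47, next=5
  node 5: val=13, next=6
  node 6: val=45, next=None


Floyd's tortoise (slow, +1) and hare (fast, +2):
  init: slow=0, fast=0
  step 1: slow=1, fast=2
  step 2: slow=2, fast=4
  step 3: slow=3, fast=6
  step 4: fast -> None, no cycle

Cycle: no
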